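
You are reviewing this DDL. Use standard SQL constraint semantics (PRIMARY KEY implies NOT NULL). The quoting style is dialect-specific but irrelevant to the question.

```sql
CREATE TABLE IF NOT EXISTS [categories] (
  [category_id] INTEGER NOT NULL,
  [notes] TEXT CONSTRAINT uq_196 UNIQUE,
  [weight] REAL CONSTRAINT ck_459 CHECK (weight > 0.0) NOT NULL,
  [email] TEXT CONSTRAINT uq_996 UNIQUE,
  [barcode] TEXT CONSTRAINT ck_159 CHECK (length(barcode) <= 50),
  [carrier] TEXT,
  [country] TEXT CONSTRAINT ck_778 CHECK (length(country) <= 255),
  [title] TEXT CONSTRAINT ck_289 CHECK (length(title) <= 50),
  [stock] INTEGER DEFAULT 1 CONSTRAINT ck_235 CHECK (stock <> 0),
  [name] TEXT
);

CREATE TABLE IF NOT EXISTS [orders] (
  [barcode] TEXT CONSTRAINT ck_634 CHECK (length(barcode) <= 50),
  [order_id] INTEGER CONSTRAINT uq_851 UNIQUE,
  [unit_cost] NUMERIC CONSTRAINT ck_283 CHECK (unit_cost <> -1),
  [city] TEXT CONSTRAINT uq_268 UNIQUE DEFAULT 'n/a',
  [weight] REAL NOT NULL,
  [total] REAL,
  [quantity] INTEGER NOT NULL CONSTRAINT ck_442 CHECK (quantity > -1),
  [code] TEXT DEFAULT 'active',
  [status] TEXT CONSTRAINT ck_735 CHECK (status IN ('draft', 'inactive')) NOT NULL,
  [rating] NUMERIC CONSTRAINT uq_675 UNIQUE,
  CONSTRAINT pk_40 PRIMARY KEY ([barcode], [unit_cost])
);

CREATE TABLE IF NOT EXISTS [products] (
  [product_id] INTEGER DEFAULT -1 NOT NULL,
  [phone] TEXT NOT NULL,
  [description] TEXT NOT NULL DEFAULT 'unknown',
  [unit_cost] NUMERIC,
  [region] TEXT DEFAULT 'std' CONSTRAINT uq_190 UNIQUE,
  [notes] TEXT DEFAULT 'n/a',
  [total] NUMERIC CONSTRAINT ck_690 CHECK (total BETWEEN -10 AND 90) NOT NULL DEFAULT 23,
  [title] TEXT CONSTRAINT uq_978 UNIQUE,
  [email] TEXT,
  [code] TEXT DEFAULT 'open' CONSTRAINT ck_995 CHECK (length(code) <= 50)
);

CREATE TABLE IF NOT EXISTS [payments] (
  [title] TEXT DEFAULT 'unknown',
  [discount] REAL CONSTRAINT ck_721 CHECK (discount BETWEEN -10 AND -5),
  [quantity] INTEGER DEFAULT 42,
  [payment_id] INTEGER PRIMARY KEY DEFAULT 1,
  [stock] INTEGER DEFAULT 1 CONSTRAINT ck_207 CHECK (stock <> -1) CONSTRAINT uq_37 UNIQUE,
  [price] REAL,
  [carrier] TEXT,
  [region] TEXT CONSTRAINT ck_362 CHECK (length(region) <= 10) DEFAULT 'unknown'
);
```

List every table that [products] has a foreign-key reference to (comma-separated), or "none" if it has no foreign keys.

none

No column in products has a REFERENCES clause.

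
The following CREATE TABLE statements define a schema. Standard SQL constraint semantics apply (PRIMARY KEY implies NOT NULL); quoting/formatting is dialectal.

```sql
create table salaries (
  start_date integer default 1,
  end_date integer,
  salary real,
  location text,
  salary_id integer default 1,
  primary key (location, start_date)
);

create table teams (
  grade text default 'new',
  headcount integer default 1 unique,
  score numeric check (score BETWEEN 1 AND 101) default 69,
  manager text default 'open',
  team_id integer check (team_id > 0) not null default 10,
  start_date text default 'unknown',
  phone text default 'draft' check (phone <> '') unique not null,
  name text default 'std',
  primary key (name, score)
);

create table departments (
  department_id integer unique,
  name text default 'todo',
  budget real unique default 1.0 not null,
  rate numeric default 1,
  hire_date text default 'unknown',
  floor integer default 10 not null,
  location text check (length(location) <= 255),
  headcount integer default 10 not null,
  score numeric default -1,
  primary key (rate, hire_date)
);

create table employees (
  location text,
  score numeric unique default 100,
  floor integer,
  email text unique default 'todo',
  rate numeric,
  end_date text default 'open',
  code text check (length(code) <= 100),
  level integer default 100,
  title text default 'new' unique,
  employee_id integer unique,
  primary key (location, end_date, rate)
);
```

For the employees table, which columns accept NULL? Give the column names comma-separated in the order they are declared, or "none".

score, floor, email, code, level, title, employee_id

- location: part of the PRIMARY KEY, which implies NOT NULL → not nullable.
- score: UNIQUE does not imply NOT NULL → nullable.
- floor: no NOT NULL constraint applies → nullable.
- email: UNIQUE does not imply NOT NULL → nullable.
- rate: part of the PRIMARY KEY, which implies NOT NULL → not nullable.
- end_date: part of the PRIMARY KEY, which implies NOT NULL → not nullable.
- code: CHECK does not forbid NULL (a CHECK constraint passes when its expression is NULL) → nullable.
- level: DEFAULT only fills an omitted column; an explicit NULL is still allowed → nullable.
- title: UNIQUE does not imply NOT NULL → nullable.
- employee_id: UNIQUE does not imply NOT NULL → nullable.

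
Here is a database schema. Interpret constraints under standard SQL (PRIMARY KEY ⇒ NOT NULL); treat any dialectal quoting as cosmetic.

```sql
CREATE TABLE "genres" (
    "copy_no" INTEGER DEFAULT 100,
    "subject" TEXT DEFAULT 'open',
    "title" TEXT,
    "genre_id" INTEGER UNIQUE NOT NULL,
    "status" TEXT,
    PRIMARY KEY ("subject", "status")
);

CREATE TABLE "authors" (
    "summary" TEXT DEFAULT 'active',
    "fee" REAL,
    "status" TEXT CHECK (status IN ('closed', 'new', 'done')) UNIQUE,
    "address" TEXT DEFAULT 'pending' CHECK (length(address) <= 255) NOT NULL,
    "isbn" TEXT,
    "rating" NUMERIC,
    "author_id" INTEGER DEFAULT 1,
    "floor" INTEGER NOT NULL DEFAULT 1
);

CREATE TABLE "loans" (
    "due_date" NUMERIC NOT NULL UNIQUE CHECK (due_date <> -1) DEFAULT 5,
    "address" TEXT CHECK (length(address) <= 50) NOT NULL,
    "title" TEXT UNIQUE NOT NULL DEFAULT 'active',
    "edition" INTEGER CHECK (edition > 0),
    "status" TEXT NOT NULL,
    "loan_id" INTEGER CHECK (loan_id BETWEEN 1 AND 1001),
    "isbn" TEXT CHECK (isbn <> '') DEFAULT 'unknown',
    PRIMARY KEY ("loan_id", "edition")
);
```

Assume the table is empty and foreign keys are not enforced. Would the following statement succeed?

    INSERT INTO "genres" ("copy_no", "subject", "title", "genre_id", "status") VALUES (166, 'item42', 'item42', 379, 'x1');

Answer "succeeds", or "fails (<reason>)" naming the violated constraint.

NOT NULL columns: genre_id is supplied; status is supplied; subject is supplied.
No constraint is violated.

succeeds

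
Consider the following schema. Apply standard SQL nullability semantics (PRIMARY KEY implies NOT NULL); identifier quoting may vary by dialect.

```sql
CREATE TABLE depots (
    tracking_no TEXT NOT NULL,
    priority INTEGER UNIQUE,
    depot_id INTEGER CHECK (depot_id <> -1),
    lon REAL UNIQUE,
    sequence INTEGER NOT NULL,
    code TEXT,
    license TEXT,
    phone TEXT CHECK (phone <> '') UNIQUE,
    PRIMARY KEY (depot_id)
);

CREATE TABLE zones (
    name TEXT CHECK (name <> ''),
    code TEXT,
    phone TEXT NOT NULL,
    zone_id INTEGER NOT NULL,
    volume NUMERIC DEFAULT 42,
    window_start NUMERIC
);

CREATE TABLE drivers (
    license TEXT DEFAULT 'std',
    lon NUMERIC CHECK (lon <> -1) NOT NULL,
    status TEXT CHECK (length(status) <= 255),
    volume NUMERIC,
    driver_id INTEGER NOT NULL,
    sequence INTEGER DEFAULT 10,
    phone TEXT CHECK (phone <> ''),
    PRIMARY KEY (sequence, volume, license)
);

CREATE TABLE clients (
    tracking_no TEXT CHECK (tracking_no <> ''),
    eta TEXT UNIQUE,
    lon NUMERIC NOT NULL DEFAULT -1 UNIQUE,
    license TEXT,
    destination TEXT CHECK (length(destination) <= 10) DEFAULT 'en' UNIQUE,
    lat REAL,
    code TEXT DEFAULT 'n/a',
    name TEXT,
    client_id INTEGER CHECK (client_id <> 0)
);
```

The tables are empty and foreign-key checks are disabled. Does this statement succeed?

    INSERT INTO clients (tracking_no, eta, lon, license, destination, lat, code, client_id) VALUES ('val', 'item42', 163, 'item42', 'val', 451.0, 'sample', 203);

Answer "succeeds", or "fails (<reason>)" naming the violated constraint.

NOT NULL columns: lon is supplied.
CHECK constraints: 'val' satisfies (tracking_no <> ''); 'val' satisfies (length(destination) <= 10); 203 satisfies (client_id <> 0).
No constraint is violated.

succeeds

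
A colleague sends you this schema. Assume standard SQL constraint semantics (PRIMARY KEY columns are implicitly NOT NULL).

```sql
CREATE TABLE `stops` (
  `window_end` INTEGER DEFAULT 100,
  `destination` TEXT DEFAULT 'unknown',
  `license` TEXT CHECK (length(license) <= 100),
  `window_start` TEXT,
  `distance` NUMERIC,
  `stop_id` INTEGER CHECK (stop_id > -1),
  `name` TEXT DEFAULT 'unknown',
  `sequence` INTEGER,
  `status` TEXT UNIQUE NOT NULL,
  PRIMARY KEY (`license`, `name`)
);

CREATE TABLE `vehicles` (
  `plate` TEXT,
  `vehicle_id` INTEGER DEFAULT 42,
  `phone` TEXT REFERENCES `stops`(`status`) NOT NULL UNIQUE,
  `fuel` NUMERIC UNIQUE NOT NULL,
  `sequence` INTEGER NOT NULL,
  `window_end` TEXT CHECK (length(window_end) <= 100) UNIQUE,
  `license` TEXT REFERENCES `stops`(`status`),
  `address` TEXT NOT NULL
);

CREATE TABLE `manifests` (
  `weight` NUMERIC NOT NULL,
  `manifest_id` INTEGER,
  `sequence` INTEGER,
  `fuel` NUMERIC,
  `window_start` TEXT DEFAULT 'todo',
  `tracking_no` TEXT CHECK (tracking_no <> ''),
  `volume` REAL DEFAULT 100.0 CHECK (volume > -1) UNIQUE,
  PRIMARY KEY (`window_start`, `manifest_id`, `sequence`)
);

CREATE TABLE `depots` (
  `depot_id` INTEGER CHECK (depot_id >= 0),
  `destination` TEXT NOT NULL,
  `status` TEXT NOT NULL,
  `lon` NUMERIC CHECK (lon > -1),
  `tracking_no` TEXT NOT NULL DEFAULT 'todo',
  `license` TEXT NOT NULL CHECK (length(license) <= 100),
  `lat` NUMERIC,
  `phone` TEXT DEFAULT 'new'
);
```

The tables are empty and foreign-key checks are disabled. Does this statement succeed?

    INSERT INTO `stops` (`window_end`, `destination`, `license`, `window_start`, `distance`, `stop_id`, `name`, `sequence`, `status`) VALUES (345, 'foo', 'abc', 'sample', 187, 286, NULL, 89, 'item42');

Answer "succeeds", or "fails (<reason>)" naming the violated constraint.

fails (NOT NULL on name)

name is explicitly set to NULL, but name is part of the PRIMARY KEY (implied NOT NULL).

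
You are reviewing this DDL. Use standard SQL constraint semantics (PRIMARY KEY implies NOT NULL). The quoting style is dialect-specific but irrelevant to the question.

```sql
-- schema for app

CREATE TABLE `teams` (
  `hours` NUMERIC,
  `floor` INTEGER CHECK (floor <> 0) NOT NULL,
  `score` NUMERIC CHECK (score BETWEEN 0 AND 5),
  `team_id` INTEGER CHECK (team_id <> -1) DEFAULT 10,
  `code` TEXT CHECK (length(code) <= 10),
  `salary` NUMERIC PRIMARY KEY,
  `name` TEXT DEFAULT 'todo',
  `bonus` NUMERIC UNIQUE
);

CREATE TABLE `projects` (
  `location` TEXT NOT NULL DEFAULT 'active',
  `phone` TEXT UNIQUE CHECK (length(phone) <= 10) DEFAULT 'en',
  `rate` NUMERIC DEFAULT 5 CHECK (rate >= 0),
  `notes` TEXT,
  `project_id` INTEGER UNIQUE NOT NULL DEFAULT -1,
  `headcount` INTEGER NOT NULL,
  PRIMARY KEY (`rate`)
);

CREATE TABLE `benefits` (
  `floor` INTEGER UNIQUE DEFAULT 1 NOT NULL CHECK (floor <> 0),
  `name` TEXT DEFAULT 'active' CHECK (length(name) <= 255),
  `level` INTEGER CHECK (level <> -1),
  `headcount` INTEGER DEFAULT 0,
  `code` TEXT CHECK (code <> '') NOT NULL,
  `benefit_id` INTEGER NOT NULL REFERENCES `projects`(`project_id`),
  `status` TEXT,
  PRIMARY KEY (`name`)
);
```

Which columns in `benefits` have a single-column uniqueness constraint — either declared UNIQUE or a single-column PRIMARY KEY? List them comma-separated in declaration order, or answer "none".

- floor: declared UNIQUE → unique.
- name: single-column PRIMARY KEY → unique.
- level: no UNIQUE or single-column PK constraint.
- headcount: no UNIQUE or single-column PK constraint.
- code: no UNIQUE or single-column PK constraint.
- benefit_id: no UNIQUE or single-column PK constraint.
- status: no UNIQUE or single-column PK constraint.

floor, name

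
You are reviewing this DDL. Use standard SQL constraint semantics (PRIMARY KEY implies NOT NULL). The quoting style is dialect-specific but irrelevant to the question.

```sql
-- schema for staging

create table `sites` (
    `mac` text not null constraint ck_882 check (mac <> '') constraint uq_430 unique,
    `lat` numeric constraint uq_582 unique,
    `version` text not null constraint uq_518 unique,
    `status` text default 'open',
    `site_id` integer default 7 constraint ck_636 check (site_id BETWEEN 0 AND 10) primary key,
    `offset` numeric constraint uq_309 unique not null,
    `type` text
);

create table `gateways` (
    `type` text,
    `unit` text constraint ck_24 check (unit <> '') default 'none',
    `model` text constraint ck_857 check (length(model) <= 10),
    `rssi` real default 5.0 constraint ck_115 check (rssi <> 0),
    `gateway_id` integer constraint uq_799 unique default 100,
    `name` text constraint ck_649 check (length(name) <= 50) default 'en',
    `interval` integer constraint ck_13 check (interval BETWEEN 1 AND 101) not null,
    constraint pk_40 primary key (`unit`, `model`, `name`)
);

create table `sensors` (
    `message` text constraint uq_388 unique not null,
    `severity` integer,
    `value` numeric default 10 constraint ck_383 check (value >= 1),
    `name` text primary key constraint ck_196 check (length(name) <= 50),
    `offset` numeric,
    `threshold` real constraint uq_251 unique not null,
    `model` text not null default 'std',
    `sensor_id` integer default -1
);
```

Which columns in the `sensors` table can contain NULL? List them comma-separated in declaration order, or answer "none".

severity, value, offset, sensor_id

- message: declared NOT NULL → not nullable.
- severity: no NOT NULL constraint applies → nullable.
- value: CHECK does not forbid NULL (a CHECK constraint passes when its expression is NULL) → nullable.
- name: part of the PRIMARY KEY, which implies NOT NULL → not nullable.
- offset: no NOT NULL constraint applies → nullable.
- threshold: declared NOT NULL → not nullable.
- model: declared NOT NULL → not nullable.
- sensor_id: DEFAULT only fills an omitted column; an explicit NULL is still allowed → nullable.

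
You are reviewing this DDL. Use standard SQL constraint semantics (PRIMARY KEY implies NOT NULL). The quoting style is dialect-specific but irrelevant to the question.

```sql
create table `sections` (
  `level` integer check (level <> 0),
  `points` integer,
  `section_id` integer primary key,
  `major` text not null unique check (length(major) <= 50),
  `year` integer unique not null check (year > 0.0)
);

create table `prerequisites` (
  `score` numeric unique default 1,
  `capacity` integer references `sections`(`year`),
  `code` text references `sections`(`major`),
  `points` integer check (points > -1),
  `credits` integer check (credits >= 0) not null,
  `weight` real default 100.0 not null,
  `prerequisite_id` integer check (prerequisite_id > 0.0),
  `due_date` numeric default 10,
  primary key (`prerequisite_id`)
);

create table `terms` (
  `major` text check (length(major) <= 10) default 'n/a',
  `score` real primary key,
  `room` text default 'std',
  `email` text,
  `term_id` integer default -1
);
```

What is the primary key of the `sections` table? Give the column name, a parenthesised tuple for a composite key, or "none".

section_id

section_id is declared PRIMARY KEY inline on the column.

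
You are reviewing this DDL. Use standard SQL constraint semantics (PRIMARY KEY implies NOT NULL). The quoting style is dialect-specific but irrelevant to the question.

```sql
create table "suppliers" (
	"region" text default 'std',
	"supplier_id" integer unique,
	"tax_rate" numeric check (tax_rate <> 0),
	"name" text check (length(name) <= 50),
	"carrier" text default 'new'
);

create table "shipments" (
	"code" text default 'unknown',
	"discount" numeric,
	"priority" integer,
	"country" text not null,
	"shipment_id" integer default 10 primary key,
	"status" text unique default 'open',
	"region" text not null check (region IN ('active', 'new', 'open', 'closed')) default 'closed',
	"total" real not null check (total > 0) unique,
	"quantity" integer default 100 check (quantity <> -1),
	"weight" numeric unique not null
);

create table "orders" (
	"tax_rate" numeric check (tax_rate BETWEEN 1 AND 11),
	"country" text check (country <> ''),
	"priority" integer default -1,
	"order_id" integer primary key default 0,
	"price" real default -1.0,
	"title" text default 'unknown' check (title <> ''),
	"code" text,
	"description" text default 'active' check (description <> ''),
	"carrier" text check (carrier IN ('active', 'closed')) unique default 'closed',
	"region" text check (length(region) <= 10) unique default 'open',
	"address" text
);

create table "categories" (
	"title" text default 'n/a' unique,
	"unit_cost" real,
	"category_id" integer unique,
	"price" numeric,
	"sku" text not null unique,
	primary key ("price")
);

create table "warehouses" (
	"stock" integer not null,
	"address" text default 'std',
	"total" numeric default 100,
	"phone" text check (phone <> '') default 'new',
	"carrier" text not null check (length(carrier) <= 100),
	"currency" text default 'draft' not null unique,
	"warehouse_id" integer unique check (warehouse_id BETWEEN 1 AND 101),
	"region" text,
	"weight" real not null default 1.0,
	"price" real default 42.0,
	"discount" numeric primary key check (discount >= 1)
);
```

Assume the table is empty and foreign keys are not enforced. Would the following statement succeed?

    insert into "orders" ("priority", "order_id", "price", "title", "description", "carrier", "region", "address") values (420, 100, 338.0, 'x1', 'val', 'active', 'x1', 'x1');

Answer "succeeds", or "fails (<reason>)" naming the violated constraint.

NOT NULL columns: order_id is supplied.
CHECK constraints: 'x1' satisfies (title <> ''); 'val' satisfies (description <> ''); 'active' satisfies (carrier IN ('active', 'closed')); 'x1' satisfies (length(region) <= 10).
No constraint is violated.

succeeds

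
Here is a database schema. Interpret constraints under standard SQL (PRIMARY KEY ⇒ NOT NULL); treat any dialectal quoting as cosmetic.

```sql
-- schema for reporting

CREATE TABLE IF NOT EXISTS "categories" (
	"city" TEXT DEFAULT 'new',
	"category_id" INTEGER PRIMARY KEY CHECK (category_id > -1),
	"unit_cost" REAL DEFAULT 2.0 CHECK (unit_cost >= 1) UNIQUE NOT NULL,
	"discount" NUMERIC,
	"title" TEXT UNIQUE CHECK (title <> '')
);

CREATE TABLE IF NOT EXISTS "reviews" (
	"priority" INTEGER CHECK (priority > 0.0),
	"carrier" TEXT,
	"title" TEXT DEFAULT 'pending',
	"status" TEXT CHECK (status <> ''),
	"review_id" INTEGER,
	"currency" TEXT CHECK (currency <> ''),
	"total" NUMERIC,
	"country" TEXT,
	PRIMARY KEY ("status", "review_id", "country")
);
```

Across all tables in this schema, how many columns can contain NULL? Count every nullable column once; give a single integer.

8

categories: 3 nullable (city, discount, title — PK (category_id) and explicit NOT NULL columns excluded).
reviews: 5 nullable (priority, carrier, title, currency, total — PK (status, review_id, country) and explicit NOT NULL columns excluded).
Total: 3 + 5 = 8.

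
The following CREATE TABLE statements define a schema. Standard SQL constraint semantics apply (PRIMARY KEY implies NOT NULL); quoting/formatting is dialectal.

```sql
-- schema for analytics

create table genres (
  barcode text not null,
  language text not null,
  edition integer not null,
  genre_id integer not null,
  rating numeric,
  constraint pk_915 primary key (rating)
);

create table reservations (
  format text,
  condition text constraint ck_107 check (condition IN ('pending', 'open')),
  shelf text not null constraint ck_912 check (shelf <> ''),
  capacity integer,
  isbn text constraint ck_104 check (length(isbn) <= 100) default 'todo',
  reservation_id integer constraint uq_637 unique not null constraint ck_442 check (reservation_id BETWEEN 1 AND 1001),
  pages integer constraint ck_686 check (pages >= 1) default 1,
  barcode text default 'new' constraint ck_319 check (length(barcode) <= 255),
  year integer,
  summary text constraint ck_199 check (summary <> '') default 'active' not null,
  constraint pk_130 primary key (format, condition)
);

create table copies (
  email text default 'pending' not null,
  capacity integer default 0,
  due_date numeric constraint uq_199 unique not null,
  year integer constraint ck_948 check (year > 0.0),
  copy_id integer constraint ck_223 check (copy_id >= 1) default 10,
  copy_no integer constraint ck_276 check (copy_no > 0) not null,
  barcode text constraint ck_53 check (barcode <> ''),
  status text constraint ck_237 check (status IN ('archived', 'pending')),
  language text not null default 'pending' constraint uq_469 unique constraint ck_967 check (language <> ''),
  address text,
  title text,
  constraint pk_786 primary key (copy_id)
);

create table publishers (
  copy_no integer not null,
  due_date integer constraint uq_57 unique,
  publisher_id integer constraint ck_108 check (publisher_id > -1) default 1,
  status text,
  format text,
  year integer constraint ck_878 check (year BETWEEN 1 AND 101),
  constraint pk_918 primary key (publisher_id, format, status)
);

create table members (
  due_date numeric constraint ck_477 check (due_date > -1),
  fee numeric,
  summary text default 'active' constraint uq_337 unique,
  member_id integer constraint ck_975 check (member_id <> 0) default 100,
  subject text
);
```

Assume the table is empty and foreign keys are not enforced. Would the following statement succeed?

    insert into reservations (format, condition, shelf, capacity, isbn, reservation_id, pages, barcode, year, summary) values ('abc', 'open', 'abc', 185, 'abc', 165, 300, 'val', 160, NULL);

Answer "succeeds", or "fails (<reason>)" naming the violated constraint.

fails (NOT NULL on summary)

summary is explicitly set to NULL, but summary is declared NOT NULL.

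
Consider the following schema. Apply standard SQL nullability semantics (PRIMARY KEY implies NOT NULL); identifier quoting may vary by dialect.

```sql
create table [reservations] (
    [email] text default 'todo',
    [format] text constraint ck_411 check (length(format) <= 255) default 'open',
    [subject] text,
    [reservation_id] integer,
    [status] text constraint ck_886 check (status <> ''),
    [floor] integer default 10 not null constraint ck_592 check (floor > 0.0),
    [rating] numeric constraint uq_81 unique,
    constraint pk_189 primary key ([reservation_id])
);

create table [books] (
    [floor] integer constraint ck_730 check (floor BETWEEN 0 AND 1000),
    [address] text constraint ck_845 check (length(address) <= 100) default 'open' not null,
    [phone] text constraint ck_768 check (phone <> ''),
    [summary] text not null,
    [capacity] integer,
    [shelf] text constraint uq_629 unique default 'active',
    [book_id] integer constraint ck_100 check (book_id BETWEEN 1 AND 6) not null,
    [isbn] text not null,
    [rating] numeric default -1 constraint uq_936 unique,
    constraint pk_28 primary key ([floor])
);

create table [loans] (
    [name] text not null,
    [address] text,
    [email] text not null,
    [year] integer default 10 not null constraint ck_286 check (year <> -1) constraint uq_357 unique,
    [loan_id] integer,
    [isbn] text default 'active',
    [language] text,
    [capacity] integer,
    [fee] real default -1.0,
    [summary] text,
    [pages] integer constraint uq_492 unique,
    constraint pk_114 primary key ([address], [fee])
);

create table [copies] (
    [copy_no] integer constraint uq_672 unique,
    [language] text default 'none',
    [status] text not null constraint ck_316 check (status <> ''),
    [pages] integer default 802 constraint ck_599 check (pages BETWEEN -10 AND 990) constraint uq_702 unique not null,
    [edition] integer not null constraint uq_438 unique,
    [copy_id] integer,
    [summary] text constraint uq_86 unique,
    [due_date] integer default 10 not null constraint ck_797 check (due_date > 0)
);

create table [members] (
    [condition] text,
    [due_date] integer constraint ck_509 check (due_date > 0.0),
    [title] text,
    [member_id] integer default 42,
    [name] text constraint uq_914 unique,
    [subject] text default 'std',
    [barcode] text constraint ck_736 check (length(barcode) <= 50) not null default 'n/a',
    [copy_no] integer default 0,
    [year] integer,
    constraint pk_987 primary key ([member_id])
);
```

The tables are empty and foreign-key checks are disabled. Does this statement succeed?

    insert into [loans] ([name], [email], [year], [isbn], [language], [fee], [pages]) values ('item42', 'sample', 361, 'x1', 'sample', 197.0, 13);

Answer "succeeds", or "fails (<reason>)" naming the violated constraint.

fails (NOT NULL on address)

address is omitted from the column list and has no DEFAULT, so it would receive NULL.
But address is part of the PRIMARY KEY (implied NOT NULL).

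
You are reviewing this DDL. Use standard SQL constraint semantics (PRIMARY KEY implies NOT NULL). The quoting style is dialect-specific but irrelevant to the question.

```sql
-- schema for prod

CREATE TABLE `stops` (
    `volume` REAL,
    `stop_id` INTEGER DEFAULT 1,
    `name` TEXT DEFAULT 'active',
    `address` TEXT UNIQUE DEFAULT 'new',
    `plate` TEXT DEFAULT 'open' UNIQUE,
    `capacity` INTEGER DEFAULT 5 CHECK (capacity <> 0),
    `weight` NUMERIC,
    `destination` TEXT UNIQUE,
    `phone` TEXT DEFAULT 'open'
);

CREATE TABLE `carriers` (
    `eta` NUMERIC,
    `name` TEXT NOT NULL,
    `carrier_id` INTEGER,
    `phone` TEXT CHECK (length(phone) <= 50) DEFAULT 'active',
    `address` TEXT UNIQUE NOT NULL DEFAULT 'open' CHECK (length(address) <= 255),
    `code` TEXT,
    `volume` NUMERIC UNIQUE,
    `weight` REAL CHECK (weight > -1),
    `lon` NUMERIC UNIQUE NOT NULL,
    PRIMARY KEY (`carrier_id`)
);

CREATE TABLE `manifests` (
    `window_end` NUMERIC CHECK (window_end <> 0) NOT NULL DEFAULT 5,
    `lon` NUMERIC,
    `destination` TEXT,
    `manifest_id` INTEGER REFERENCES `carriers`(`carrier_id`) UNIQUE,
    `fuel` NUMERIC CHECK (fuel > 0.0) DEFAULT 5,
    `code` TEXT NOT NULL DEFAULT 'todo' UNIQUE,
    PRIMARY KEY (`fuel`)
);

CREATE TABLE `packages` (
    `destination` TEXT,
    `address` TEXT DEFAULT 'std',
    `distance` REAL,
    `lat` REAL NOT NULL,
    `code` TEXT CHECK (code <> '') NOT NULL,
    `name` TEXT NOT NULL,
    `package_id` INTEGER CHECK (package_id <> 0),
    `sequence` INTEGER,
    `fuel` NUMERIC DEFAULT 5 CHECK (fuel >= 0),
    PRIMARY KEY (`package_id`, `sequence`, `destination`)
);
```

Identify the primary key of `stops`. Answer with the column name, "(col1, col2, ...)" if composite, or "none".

none

No column is declared PRIMARY KEY inline, and there is no table-level PRIMARY KEY clause in stops.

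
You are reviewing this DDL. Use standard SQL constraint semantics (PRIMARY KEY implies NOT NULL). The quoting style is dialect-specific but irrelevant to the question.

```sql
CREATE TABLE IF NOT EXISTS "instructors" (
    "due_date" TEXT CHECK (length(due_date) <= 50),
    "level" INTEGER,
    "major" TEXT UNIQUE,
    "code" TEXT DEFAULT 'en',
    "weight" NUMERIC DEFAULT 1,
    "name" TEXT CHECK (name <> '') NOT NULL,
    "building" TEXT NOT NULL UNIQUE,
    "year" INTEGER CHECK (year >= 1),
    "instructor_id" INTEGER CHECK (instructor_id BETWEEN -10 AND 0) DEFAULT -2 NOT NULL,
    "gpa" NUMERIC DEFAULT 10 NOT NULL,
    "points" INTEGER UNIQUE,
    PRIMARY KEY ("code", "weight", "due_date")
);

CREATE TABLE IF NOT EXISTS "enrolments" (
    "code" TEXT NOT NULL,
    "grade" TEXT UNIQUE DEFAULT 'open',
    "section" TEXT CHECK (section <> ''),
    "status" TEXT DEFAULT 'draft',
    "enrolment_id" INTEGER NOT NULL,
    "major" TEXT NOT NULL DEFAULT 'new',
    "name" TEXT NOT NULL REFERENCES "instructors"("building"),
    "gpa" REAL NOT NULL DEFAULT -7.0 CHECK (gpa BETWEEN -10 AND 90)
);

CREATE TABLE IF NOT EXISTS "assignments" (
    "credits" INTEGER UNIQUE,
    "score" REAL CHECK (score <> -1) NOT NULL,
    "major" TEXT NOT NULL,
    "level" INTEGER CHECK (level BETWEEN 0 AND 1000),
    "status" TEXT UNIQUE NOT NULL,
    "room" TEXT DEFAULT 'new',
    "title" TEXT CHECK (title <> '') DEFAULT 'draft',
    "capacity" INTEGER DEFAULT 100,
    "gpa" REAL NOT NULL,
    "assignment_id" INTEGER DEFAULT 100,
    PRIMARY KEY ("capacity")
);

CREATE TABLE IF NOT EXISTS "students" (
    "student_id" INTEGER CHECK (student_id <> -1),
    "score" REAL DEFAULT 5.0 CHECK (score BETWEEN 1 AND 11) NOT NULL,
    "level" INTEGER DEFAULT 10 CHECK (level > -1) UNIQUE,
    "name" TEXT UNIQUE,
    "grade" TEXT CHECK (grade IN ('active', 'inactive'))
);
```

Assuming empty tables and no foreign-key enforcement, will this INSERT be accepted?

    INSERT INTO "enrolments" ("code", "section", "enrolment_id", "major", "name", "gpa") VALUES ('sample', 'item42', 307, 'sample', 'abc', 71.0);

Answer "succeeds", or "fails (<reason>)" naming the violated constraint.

succeeds

NOT NULL columns: code is supplied; enrolment_id is supplied; gpa is supplied; major is supplied; name is supplied.
CHECK constraints: 'item42' satisfies (section <> ''); 71.0 satisfies (gpa BETWEEN -10 AND 90).
No constraint is violated.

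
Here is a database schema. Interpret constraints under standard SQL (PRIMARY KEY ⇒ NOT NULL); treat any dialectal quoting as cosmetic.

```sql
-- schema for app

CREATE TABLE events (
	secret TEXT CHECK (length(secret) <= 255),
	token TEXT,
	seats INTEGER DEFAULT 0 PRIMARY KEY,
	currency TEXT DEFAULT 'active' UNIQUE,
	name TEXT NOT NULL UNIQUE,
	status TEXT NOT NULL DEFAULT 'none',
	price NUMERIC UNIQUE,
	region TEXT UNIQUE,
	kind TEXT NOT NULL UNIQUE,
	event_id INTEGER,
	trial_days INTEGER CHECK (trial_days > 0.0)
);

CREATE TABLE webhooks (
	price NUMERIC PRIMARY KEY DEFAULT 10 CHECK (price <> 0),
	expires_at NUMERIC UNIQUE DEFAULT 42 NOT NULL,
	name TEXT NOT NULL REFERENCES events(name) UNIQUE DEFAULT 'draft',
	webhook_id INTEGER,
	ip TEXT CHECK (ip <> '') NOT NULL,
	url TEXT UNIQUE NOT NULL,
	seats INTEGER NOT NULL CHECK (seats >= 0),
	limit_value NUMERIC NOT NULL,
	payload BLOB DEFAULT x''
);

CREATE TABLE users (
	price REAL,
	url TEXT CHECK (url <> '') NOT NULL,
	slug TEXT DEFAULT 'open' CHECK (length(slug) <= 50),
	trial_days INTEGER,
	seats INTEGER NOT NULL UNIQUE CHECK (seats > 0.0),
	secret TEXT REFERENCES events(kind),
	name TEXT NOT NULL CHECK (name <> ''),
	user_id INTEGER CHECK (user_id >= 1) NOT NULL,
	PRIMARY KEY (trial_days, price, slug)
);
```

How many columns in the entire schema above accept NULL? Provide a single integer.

events: 7 nullable (secret, token, currency, price, region, event_id, trial_days — PK (seats) and explicit NOT NULL columns excluded).
webhooks: 2 nullable (webhook_id, payload — PK (price) and explicit NOT NULL columns excluded).
users: 1 nullable (secret — PK (trial_days, price, slug) and explicit NOT NULL columns excluded).
Total: 7 + 2 + 1 = 10.

10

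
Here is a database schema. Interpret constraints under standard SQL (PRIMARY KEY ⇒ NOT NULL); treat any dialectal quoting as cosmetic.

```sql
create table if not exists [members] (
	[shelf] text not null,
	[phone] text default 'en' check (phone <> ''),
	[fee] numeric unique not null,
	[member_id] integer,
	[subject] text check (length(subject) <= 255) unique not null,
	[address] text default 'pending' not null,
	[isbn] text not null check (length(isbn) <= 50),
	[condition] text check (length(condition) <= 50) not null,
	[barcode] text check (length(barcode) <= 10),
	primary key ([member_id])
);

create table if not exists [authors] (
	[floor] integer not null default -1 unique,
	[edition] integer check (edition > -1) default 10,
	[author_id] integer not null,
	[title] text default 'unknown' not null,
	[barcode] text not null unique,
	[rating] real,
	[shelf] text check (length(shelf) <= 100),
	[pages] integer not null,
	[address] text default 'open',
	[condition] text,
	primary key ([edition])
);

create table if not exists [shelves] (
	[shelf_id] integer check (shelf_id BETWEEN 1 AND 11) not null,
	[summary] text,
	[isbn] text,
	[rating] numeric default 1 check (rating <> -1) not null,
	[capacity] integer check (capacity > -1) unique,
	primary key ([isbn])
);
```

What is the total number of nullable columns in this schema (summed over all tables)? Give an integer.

8

members: 2 nullable (phone, barcode — PK (member_id) and explicit NOT NULL columns excluded).
authors: 4 nullable (rating, shelf, address, condition — PK (edition) and explicit NOT NULL columns excluded).
shelves: 2 nullable (summary, capacity — PK (isbn) and explicit NOT NULL columns excluded).
Total: 2 + 4 + 2 = 8.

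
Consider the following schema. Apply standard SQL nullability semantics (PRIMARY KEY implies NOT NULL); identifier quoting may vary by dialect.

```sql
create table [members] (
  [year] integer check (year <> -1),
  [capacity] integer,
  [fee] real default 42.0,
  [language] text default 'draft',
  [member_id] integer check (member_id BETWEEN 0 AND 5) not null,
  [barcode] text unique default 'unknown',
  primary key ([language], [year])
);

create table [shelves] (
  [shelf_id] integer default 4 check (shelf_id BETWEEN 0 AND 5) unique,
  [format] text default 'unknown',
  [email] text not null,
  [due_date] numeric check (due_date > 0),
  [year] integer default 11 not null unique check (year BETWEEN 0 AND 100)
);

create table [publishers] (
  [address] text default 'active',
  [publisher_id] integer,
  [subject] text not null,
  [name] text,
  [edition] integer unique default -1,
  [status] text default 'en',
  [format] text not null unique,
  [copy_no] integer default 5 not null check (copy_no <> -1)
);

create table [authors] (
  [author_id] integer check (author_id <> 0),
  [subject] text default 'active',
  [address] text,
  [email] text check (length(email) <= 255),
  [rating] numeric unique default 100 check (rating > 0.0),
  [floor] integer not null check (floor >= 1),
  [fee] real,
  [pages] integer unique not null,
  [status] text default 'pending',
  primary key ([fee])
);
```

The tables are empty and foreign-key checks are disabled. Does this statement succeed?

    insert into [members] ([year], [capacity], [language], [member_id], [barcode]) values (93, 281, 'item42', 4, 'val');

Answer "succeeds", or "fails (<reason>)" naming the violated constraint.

NOT NULL columns: language is supplied; member_id is supplied; year is supplied.
CHECK constraints: 93 satisfies (year <> -1); 4 satisfies (member_id BETWEEN 0 AND 5).
No constraint is violated.

succeeds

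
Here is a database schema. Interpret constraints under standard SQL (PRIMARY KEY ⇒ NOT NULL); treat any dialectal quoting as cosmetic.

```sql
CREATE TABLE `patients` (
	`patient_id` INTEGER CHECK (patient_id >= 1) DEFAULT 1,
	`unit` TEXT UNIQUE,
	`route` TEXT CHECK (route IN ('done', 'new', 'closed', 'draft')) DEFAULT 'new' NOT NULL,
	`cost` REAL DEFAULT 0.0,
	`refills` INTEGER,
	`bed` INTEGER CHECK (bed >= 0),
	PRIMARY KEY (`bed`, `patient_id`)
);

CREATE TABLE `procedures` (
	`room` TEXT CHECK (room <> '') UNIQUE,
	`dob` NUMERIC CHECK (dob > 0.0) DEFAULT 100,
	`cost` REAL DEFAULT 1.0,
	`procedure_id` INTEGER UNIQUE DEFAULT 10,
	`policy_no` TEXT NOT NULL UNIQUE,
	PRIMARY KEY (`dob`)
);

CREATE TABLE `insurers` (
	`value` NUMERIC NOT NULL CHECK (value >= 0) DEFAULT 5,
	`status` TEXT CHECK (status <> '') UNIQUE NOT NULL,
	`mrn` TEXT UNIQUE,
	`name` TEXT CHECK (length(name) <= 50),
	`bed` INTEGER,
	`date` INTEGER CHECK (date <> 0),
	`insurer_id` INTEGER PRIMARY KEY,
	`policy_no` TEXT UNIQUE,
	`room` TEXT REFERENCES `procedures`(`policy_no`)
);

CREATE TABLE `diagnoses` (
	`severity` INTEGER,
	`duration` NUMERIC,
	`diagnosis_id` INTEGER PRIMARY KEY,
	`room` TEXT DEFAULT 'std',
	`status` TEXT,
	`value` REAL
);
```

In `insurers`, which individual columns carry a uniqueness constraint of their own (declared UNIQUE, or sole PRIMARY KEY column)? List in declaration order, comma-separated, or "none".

- value: no UNIQUE or single-column PK constraint.
- status: declared UNIQUE → unique.
- mrn: declared UNIQUE → unique.
- name: no UNIQUE or single-column PK constraint.
- bed: no UNIQUE or single-column PK constraint.
- date: no UNIQUE or single-column PK constraint.
- insurer_id: single-column PRIMARY KEY → unique.
- policy_no: declared UNIQUE → unique.
- room: no UNIQUE or single-column PK constraint.

status, mrn, insurer_id, policy_no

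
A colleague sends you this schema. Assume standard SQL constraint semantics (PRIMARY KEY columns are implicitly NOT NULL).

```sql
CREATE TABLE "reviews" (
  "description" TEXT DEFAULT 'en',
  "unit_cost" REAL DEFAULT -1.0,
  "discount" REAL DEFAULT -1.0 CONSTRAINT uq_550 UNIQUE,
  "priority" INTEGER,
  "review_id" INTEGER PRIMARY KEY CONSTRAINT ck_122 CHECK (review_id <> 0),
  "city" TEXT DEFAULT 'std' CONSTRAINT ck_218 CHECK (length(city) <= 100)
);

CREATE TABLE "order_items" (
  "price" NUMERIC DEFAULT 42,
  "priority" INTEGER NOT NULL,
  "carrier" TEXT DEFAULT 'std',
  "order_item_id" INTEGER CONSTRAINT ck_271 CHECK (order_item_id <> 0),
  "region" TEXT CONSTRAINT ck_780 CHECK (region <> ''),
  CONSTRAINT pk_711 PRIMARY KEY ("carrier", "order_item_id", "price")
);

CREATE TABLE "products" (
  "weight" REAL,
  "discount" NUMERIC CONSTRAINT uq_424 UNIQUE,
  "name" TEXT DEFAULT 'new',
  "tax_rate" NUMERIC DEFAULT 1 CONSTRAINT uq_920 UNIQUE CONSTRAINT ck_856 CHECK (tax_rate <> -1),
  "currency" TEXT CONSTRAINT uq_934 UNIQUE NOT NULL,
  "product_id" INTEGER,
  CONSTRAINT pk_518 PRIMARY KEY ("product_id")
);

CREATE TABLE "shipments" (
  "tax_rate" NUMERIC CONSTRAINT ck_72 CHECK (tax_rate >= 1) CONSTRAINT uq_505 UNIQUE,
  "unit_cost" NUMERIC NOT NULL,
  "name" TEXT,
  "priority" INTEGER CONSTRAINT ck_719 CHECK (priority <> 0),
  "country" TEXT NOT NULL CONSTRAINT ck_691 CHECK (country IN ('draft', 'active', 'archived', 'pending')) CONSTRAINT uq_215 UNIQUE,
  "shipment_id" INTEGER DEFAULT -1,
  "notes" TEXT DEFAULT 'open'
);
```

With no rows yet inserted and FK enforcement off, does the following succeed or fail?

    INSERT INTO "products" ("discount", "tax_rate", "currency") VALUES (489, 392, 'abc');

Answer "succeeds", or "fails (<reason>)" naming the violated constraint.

fails (NOT NULL on product_id)

product_id is omitted from the column list and has no DEFAULT, so it would receive NULL.
But product_id is part of the PRIMARY KEY (implied NOT NULL).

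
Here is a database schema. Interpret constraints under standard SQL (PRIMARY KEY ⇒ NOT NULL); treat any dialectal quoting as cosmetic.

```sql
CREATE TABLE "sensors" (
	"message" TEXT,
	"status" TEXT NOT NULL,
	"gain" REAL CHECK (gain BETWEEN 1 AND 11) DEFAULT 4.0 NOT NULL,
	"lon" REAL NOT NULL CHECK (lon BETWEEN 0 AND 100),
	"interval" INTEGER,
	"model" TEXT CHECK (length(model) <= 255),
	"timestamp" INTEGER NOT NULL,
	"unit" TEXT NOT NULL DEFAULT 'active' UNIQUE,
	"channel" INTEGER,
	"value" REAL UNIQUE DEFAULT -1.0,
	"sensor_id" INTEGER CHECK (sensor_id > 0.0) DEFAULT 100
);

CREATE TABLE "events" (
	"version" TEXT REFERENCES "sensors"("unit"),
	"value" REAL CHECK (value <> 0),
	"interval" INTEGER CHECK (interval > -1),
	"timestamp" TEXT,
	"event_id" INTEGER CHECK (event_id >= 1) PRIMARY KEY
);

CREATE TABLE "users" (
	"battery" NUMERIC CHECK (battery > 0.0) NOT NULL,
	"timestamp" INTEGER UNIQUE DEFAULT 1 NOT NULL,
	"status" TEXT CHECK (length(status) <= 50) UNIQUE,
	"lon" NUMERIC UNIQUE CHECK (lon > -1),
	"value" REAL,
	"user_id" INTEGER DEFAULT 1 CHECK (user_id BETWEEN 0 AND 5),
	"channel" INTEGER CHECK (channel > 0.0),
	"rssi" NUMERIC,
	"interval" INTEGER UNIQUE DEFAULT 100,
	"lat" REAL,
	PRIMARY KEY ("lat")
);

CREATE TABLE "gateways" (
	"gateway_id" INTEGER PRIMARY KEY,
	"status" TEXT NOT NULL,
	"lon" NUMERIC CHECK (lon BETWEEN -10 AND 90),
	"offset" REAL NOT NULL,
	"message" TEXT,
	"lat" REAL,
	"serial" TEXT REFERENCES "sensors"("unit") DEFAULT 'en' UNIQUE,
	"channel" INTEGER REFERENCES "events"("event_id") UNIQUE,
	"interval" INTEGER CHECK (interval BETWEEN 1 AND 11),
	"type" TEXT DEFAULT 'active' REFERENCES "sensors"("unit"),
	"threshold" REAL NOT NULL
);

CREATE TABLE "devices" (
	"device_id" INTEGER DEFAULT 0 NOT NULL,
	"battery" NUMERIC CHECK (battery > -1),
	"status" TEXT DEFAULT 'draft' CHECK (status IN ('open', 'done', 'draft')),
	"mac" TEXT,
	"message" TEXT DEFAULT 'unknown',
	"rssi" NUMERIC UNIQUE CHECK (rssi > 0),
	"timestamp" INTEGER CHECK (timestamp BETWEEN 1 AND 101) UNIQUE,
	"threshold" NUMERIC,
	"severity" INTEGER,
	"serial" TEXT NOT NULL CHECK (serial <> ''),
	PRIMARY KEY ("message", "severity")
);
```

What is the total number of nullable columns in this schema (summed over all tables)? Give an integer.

30

sensors: 6 nullable (message, interval, model, channel, value, sensor_id — PK none and explicit NOT NULL columns excluded).
events: 4 nullable (version, value, interval, timestamp — PK (event_id) and explicit NOT NULL columns excluded).
users: 7 nullable (status, lon, value, user_id, channel, rssi, interval — PK (lat) and explicit NOT NULL columns excluded).
gateways: 7 nullable (lon, message, lat, serial, channel, interval, type — PK (gateway_id) and explicit NOT NULL columns excluded).
devices: 6 nullable (battery, status, mac, rssi, timestamp, threshold — PK (message, severity) and explicit NOT NULL columns excluded).
Total: 6 + 4 + 7 + 7 + 6 = 30.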